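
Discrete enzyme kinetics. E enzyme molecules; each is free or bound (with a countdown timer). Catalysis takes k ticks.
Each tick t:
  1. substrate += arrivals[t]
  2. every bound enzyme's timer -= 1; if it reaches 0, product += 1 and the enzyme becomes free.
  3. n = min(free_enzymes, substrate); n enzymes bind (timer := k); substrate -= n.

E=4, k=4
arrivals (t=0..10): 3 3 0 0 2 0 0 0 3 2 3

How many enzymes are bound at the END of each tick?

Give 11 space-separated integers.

Answer: 3 4 4 4 4 4 4 4 4 4 4

Derivation:
t=0: arr=3 -> substrate=0 bound=3 product=0
t=1: arr=3 -> substrate=2 bound=4 product=0
t=2: arr=0 -> substrate=2 bound=4 product=0
t=3: arr=0 -> substrate=2 bound=4 product=0
t=4: arr=2 -> substrate=1 bound=4 product=3
t=5: arr=0 -> substrate=0 bound=4 product=4
t=6: arr=0 -> substrate=0 bound=4 product=4
t=7: arr=0 -> substrate=0 bound=4 product=4
t=8: arr=3 -> substrate=0 bound=4 product=7
t=9: arr=2 -> substrate=1 bound=4 product=8
t=10: arr=3 -> substrate=4 bound=4 product=8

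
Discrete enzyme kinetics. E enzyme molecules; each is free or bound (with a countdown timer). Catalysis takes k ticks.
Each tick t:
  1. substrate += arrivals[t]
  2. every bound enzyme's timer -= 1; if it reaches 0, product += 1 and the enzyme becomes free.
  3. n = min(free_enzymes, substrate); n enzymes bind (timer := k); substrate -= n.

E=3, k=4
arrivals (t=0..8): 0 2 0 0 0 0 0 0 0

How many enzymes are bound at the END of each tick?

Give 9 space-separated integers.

t=0: arr=0 -> substrate=0 bound=0 product=0
t=1: arr=2 -> substrate=0 bound=2 product=0
t=2: arr=0 -> substrate=0 bound=2 product=0
t=3: arr=0 -> substrate=0 bound=2 product=0
t=4: arr=0 -> substrate=0 bound=2 product=0
t=5: arr=0 -> substrate=0 bound=0 product=2
t=6: arr=0 -> substrate=0 bound=0 product=2
t=7: arr=0 -> substrate=0 bound=0 product=2
t=8: arr=0 -> substrate=0 bound=0 product=2

Answer: 0 2 2 2 2 0 0 0 0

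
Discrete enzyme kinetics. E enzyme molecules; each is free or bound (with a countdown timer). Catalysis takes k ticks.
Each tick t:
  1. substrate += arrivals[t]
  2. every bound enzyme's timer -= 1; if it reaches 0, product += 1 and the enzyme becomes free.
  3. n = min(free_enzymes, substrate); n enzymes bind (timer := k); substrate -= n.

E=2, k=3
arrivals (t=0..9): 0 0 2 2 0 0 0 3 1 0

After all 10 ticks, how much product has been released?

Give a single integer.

Answer: 4

Derivation:
t=0: arr=0 -> substrate=0 bound=0 product=0
t=1: arr=0 -> substrate=0 bound=0 product=0
t=2: arr=2 -> substrate=0 bound=2 product=0
t=3: arr=2 -> substrate=2 bound=2 product=0
t=4: arr=0 -> substrate=2 bound=2 product=0
t=5: arr=0 -> substrate=0 bound=2 product=2
t=6: arr=0 -> substrate=0 bound=2 product=2
t=7: arr=3 -> substrate=3 bound=2 product=2
t=8: arr=1 -> substrate=2 bound=2 product=4
t=9: arr=0 -> substrate=2 bound=2 product=4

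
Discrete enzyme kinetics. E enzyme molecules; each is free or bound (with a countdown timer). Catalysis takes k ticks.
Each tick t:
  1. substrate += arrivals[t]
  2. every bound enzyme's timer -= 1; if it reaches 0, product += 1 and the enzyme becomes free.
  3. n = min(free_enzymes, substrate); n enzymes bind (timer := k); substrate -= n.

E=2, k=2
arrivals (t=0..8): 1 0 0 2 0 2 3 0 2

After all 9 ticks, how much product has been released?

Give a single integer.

Answer: 5

Derivation:
t=0: arr=1 -> substrate=0 bound=1 product=0
t=1: arr=0 -> substrate=0 bound=1 product=0
t=2: arr=0 -> substrate=0 bound=0 product=1
t=3: arr=2 -> substrate=0 bound=2 product=1
t=4: arr=0 -> substrate=0 bound=2 product=1
t=5: arr=2 -> substrate=0 bound=2 product=3
t=6: arr=3 -> substrate=3 bound=2 product=3
t=7: arr=0 -> substrate=1 bound=2 product=5
t=8: arr=2 -> substrate=3 bound=2 product=5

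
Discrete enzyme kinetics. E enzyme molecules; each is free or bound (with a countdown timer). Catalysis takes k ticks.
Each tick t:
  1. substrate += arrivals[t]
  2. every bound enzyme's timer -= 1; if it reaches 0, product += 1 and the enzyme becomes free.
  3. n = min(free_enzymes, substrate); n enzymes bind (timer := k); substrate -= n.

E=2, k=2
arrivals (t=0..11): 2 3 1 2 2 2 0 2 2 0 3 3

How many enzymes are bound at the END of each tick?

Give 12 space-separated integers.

t=0: arr=2 -> substrate=0 bound=2 product=0
t=1: arr=3 -> substrate=3 bound=2 product=0
t=2: arr=1 -> substrate=2 bound=2 product=2
t=3: arr=2 -> substrate=4 bound=2 product=2
t=4: arr=2 -> substrate=4 bound=2 product=4
t=5: arr=2 -> substrate=6 bound=2 product=4
t=6: arr=0 -> substrate=4 bound=2 product=6
t=7: arr=2 -> substrate=6 bound=2 product=6
t=8: arr=2 -> substrate=6 bound=2 product=8
t=9: arr=0 -> substrate=6 bound=2 product=8
t=10: arr=3 -> substrate=7 bound=2 product=10
t=11: arr=3 -> substrate=10 bound=2 product=10

Answer: 2 2 2 2 2 2 2 2 2 2 2 2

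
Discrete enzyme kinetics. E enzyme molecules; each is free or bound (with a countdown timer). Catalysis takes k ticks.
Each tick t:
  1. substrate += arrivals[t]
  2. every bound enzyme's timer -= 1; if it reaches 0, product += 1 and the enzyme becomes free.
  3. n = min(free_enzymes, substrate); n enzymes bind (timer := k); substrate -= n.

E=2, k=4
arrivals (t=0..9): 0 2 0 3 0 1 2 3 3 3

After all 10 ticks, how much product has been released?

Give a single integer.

Answer: 4

Derivation:
t=0: arr=0 -> substrate=0 bound=0 product=0
t=1: arr=2 -> substrate=0 bound=2 product=0
t=2: arr=0 -> substrate=0 bound=2 product=0
t=3: arr=3 -> substrate=3 bound=2 product=0
t=4: arr=0 -> substrate=3 bound=2 product=0
t=5: arr=1 -> substrate=2 bound=2 product=2
t=6: arr=2 -> substrate=4 bound=2 product=2
t=7: arr=3 -> substrate=7 bound=2 product=2
t=8: arr=3 -> substrate=10 bound=2 product=2
t=9: arr=3 -> substrate=11 bound=2 product=4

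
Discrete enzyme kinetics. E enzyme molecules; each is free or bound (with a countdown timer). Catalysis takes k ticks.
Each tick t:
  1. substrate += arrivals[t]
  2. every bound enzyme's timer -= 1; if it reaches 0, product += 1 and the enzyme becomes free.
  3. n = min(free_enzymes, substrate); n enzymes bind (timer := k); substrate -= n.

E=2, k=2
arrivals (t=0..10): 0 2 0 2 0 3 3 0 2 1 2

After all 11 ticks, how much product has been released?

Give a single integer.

Answer: 8

Derivation:
t=0: arr=0 -> substrate=0 bound=0 product=0
t=1: arr=2 -> substrate=0 bound=2 product=0
t=2: arr=0 -> substrate=0 bound=2 product=0
t=3: arr=2 -> substrate=0 bound=2 product=2
t=4: arr=0 -> substrate=0 bound=2 product=2
t=5: arr=3 -> substrate=1 bound=2 product=4
t=6: arr=3 -> substrate=4 bound=2 product=4
t=7: arr=0 -> substrate=2 bound=2 product=6
t=8: arr=2 -> substrate=4 bound=2 product=6
t=9: arr=1 -> substrate=3 bound=2 product=8
t=10: arr=2 -> substrate=5 bound=2 product=8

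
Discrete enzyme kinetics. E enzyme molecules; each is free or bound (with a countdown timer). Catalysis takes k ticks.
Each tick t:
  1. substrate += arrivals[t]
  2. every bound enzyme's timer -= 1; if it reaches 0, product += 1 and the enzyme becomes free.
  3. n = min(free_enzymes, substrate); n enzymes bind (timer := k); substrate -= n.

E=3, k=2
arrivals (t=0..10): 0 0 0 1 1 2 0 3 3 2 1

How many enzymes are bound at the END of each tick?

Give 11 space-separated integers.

Answer: 0 0 0 1 2 3 2 3 3 3 3

Derivation:
t=0: arr=0 -> substrate=0 bound=0 product=0
t=1: arr=0 -> substrate=0 bound=0 product=0
t=2: arr=0 -> substrate=0 bound=0 product=0
t=3: arr=1 -> substrate=0 bound=1 product=0
t=4: arr=1 -> substrate=0 bound=2 product=0
t=5: arr=2 -> substrate=0 bound=3 product=1
t=6: arr=0 -> substrate=0 bound=2 product=2
t=7: arr=3 -> substrate=0 bound=3 product=4
t=8: arr=3 -> substrate=3 bound=3 product=4
t=9: arr=2 -> substrate=2 bound=3 product=7
t=10: arr=1 -> substrate=3 bound=3 product=7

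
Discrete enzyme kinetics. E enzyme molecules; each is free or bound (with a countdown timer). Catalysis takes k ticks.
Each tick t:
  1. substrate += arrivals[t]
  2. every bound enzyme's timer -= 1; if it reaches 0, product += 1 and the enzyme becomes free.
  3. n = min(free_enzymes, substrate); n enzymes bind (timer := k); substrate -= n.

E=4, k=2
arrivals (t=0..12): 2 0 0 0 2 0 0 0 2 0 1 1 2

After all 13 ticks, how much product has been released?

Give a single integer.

Answer: 7

Derivation:
t=0: arr=2 -> substrate=0 bound=2 product=0
t=1: arr=0 -> substrate=0 bound=2 product=0
t=2: arr=0 -> substrate=0 bound=0 product=2
t=3: arr=0 -> substrate=0 bound=0 product=2
t=4: arr=2 -> substrate=0 bound=2 product=2
t=5: arr=0 -> substrate=0 bound=2 product=2
t=6: arr=0 -> substrate=0 bound=0 product=4
t=7: arr=0 -> substrate=0 bound=0 product=4
t=8: arr=2 -> substrate=0 bound=2 product=4
t=9: arr=0 -> substrate=0 bound=2 product=4
t=10: arr=1 -> substrate=0 bound=1 product=6
t=11: arr=1 -> substrate=0 bound=2 product=6
t=12: arr=2 -> substrate=0 bound=3 product=7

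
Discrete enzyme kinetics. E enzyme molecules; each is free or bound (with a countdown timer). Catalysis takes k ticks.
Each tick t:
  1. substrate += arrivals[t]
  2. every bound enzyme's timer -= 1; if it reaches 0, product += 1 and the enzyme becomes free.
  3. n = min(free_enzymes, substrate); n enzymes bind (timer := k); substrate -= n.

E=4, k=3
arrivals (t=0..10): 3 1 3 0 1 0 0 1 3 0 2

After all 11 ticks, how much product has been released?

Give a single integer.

t=0: arr=3 -> substrate=0 bound=3 product=0
t=1: arr=1 -> substrate=0 bound=4 product=0
t=2: arr=3 -> substrate=3 bound=4 product=0
t=3: arr=0 -> substrate=0 bound=4 product=3
t=4: arr=1 -> substrate=0 bound=4 product=4
t=5: arr=0 -> substrate=0 bound=4 product=4
t=6: arr=0 -> substrate=0 bound=1 product=7
t=7: arr=1 -> substrate=0 bound=1 product=8
t=8: arr=3 -> substrate=0 bound=4 product=8
t=9: arr=0 -> substrate=0 bound=4 product=8
t=10: arr=2 -> substrate=1 bound=4 product=9

Answer: 9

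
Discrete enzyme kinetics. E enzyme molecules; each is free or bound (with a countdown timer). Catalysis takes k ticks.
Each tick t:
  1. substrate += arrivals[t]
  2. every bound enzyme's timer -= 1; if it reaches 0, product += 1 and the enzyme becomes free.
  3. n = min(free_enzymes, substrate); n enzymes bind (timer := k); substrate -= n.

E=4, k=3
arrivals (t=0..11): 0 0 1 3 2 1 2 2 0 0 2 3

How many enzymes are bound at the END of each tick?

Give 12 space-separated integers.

t=0: arr=0 -> substrate=0 bound=0 product=0
t=1: arr=0 -> substrate=0 bound=0 product=0
t=2: arr=1 -> substrate=0 bound=1 product=0
t=3: arr=3 -> substrate=0 bound=4 product=0
t=4: arr=2 -> substrate=2 bound=4 product=0
t=5: arr=1 -> substrate=2 bound=4 product=1
t=6: arr=2 -> substrate=1 bound=4 product=4
t=7: arr=2 -> substrate=3 bound=4 product=4
t=8: arr=0 -> substrate=2 bound=4 product=5
t=9: arr=0 -> substrate=0 bound=3 product=8
t=10: arr=2 -> substrate=1 bound=4 product=8
t=11: arr=3 -> substrate=3 bound=4 product=9

Answer: 0 0 1 4 4 4 4 4 4 3 4 4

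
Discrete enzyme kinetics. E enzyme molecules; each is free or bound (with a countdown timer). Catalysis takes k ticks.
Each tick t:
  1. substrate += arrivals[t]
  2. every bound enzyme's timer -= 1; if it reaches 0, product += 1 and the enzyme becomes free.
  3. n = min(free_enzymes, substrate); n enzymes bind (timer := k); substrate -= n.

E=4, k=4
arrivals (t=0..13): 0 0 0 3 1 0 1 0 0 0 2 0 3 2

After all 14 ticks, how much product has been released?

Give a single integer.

t=0: arr=0 -> substrate=0 bound=0 product=0
t=1: arr=0 -> substrate=0 bound=0 product=0
t=2: arr=0 -> substrate=0 bound=0 product=0
t=3: arr=3 -> substrate=0 bound=3 product=0
t=4: arr=1 -> substrate=0 bound=4 product=0
t=5: arr=0 -> substrate=0 bound=4 product=0
t=6: arr=1 -> substrate=1 bound=4 product=0
t=7: arr=0 -> substrate=0 bound=2 product=3
t=8: arr=0 -> substrate=0 bound=1 product=4
t=9: arr=0 -> substrate=0 bound=1 product=4
t=10: arr=2 -> substrate=0 bound=3 product=4
t=11: arr=0 -> substrate=0 bound=2 product=5
t=12: arr=3 -> substrate=1 bound=4 product=5
t=13: arr=2 -> substrate=3 bound=4 product=5

Answer: 5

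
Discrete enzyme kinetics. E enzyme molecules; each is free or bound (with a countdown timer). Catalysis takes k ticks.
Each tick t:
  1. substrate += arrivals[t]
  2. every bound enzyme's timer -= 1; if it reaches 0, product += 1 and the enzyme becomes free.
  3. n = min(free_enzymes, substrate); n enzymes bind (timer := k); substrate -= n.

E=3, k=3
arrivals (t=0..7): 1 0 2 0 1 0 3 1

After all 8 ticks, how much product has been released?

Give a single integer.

Answer: 4

Derivation:
t=0: arr=1 -> substrate=0 bound=1 product=0
t=1: arr=0 -> substrate=0 bound=1 product=0
t=2: arr=2 -> substrate=0 bound=3 product=0
t=3: arr=0 -> substrate=0 bound=2 product=1
t=4: arr=1 -> substrate=0 bound=3 product=1
t=5: arr=0 -> substrate=0 bound=1 product=3
t=6: arr=3 -> substrate=1 bound=3 product=3
t=7: arr=1 -> substrate=1 bound=3 product=4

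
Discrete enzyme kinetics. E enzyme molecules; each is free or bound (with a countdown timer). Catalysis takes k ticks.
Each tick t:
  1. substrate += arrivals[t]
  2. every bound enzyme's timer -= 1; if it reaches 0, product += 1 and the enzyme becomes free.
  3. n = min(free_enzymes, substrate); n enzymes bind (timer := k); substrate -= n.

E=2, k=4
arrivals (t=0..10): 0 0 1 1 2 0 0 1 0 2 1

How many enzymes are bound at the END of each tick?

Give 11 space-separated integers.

t=0: arr=0 -> substrate=0 bound=0 product=0
t=1: arr=0 -> substrate=0 bound=0 product=0
t=2: arr=1 -> substrate=0 bound=1 product=0
t=3: arr=1 -> substrate=0 bound=2 product=0
t=4: arr=2 -> substrate=2 bound=2 product=0
t=5: arr=0 -> substrate=2 bound=2 product=0
t=6: arr=0 -> substrate=1 bound=2 product=1
t=7: arr=1 -> substrate=1 bound=2 product=2
t=8: arr=0 -> substrate=1 bound=2 product=2
t=9: arr=2 -> substrate=3 bound=2 product=2
t=10: arr=1 -> substrate=3 bound=2 product=3

Answer: 0 0 1 2 2 2 2 2 2 2 2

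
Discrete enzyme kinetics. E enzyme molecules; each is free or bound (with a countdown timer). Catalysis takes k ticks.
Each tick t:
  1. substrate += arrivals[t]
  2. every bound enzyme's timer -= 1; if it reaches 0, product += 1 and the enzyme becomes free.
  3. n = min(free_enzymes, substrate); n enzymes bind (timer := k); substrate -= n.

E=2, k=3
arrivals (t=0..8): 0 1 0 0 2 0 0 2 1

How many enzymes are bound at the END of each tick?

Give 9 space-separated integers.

Answer: 0 1 1 1 2 2 2 2 2

Derivation:
t=0: arr=0 -> substrate=0 bound=0 product=0
t=1: arr=1 -> substrate=0 bound=1 product=0
t=2: arr=0 -> substrate=0 bound=1 product=0
t=3: arr=0 -> substrate=0 bound=1 product=0
t=4: arr=2 -> substrate=0 bound=2 product=1
t=5: arr=0 -> substrate=0 bound=2 product=1
t=6: arr=0 -> substrate=0 bound=2 product=1
t=7: arr=2 -> substrate=0 bound=2 product=3
t=8: arr=1 -> substrate=1 bound=2 product=3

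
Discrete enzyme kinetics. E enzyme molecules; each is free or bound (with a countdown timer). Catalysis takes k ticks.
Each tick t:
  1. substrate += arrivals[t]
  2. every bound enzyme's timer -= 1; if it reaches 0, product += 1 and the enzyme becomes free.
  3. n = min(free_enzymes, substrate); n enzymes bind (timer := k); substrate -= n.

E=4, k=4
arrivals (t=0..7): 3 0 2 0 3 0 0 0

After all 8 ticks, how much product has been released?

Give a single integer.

t=0: arr=3 -> substrate=0 bound=3 product=0
t=1: arr=0 -> substrate=0 bound=3 product=0
t=2: arr=2 -> substrate=1 bound=4 product=0
t=3: arr=0 -> substrate=1 bound=4 product=0
t=4: arr=3 -> substrate=1 bound=4 product=3
t=5: arr=0 -> substrate=1 bound=4 product=3
t=6: arr=0 -> substrate=0 bound=4 product=4
t=7: arr=0 -> substrate=0 bound=4 product=4

Answer: 4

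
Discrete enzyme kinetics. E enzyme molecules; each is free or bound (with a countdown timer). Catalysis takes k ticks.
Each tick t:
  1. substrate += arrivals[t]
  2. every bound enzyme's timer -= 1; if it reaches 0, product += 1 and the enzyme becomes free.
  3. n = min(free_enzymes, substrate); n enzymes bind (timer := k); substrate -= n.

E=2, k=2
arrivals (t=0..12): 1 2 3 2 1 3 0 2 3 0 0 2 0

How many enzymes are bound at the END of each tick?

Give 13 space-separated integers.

t=0: arr=1 -> substrate=0 bound=1 product=0
t=1: arr=2 -> substrate=1 bound=2 product=0
t=2: arr=3 -> substrate=3 bound=2 product=1
t=3: arr=2 -> substrate=4 bound=2 product=2
t=4: arr=1 -> substrate=4 bound=2 product=3
t=5: arr=3 -> substrate=6 bound=2 product=4
t=6: arr=0 -> substrate=5 bound=2 product=5
t=7: arr=2 -> substrate=6 bound=2 product=6
t=8: arr=3 -> substrate=8 bound=2 product=7
t=9: arr=0 -> substrate=7 bound=2 product=8
t=10: arr=0 -> substrate=6 bound=2 product=9
t=11: arr=2 -> substrate=7 bound=2 product=10
t=12: arr=0 -> substrate=6 bound=2 product=11

Answer: 1 2 2 2 2 2 2 2 2 2 2 2 2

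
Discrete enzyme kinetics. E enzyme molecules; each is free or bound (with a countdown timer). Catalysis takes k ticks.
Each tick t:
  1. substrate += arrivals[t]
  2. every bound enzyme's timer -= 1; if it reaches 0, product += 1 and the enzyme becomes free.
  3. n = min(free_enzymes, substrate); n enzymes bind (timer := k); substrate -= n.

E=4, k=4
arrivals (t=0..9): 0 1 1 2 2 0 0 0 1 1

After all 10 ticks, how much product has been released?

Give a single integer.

Answer: 5

Derivation:
t=0: arr=0 -> substrate=0 bound=0 product=0
t=1: arr=1 -> substrate=0 bound=1 product=0
t=2: arr=1 -> substrate=0 bound=2 product=0
t=3: arr=2 -> substrate=0 bound=4 product=0
t=4: arr=2 -> substrate=2 bound=4 product=0
t=5: arr=0 -> substrate=1 bound=4 product=1
t=6: arr=0 -> substrate=0 bound=4 product=2
t=7: arr=0 -> substrate=0 bound=2 product=4
t=8: arr=1 -> substrate=0 bound=3 product=4
t=9: arr=1 -> substrate=0 bound=3 product=5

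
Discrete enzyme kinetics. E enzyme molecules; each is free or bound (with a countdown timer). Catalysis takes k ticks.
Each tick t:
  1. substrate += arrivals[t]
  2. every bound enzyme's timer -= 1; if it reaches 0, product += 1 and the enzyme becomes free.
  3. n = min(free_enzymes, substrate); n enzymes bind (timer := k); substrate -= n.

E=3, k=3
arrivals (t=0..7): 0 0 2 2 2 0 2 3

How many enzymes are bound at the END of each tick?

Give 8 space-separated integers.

t=0: arr=0 -> substrate=0 bound=0 product=0
t=1: arr=0 -> substrate=0 bound=0 product=0
t=2: arr=2 -> substrate=0 bound=2 product=0
t=3: arr=2 -> substrate=1 bound=3 product=0
t=4: arr=2 -> substrate=3 bound=3 product=0
t=5: arr=0 -> substrate=1 bound=3 product=2
t=6: arr=2 -> substrate=2 bound=3 product=3
t=7: arr=3 -> substrate=5 bound=3 product=3

Answer: 0 0 2 3 3 3 3 3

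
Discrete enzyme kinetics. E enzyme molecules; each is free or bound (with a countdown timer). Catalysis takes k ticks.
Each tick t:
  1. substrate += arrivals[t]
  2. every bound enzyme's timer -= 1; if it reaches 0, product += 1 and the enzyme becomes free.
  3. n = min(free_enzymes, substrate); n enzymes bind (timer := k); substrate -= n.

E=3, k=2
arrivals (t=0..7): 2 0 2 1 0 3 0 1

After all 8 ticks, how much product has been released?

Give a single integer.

t=0: arr=2 -> substrate=0 bound=2 product=0
t=1: arr=0 -> substrate=0 bound=2 product=0
t=2: arr=2 -> substrate=0 bound=2 product=2
t=3: arr=1 -> substrate=0 bound=3 product=2
t=4: arr=0 -> substrate=0 bound=1 product=4
t=5: arr=3 -> substrate=0 bound=3 product=5
t=6: arr=0 -> substrate=0 bound=3 product=5
t=7: arr=1 -> substrate=0 bound=1 product=8

Answer: 8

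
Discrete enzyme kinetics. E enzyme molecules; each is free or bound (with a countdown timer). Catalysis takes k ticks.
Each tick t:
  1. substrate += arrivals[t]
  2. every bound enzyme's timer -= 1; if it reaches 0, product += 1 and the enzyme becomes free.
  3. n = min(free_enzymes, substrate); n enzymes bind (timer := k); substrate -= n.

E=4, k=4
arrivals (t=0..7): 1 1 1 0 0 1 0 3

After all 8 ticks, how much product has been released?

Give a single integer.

t=0: arr=1 -> substrate=0 bound=1 product=0
t=1: arr=1 -> substrate=0 bound=2 product=0
t=2: arr=1 -> substrate=0 bound=3 product=0
t=3: arr=0 -> substrate=0 bound=3 product=0
t=4: arr=0 -> substrate=0 bound=2 product=1
t=5: arr=1 -> substrate=0 bound=2 product=2
t=6: arr=0 -> substrate=0 bound=1 product=3
t=7: arr=3 -> substrate=0 bound=4 product=3

Answer: 3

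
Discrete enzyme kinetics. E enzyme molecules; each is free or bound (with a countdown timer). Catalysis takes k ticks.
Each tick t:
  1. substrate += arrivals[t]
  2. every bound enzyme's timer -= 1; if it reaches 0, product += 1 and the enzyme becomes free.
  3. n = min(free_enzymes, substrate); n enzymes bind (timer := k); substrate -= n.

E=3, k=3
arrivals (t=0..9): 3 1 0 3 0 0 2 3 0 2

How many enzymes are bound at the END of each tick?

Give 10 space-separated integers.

t=0: arr=3 -> substrate=0 bound=3 product=0
t=1: arr=1 -> substrate=1 bound=3 product=0
t=2: arr=0 -> substrate=1 bound=3 product=0
t=3: arr=3 -> substrate=1 bound=3 product=3
t=4: arr=0 -> substrate=1 bound=3 product=3
t=5: arr=0 -> substrate=1 bound=3 product=3
t=6: arr=2 -> substrate=0 bound=3 product=6
t=7: arr=3 -> substrate=3 bound=3 product=6
t=8: arr=0 -> substrate=3 bound=3 product=6
t=9: arr=2 -> substrate=2 bound=3 product=9

Answer: 3 3 3 3 3 3 3 3 3 3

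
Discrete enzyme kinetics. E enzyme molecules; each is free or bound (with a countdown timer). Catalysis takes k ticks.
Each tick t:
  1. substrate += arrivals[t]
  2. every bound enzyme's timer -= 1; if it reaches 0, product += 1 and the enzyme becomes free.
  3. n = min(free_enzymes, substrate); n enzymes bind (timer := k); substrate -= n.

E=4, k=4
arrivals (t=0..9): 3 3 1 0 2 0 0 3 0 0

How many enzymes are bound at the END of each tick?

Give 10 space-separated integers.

Answer: 3 4 4 4 4 4 4 4 4 4

Derivation:
t=0: arr=3 -> substrate=0 bound=3 product=0
t=1: arr=3 -> substrate=2 bound=4 product=0
t=2: arr=1 -> substrate=3 bound=4 product=0
t=3: arr=0 -> substrate=3 bound=4 product=0
t=4: arr=2 -> substrate=2 bound=4 product=3
t=5: arr=0 -> substrate=1 bound=4 product=4
t=6: arr=0 -> substrate=1 bound=4 product=4
t=7: arr=3 -> substrate=4 bound=4 product=4
t=8: arr=0 -> substrate=1 bound=4 product=7
t=9: arr=0 -> substrate=0 bound=4 product=8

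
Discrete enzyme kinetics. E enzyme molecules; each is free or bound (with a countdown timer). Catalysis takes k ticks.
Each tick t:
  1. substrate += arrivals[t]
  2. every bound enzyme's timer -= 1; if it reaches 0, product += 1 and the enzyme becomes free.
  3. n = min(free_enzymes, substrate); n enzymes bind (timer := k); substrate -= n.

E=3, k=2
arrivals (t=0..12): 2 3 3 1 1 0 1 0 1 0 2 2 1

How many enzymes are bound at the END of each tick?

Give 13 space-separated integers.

Answer: 2 3 3 3 3 3 3 2 1 1 2 3 3

Derivation:
t=0: arr=2 -> substrate=0 bound=2 product=0
t=1: arr=3 -> substrate=2 bound=3 product=0
t=2: arr=3 -> substrate=3 bound=3 product=2
t=3: arr=1 -> substrate=3 bound=3 product=3
t=4: arr=1 -> substrate=2 bound=3 product=5
t=5: arr=0 -> substrate=1 bound=3 product=6
t=6: arr=1 -> substrate=0 bound=3 product=8
t=7: arr=0 -> substrate=0 bound=2 product=9
t=8: arr=1 -> substrate=0 bound=1 product=11
t=9: arr=0 -> substrate=0 bound=1 product=11
t=10: arr=2 -> substrate=0 bound=2 product=12
t=11: arr=2 -> substrate=1 bound=3 product=12
t=12: arr=1 -> substrate=0 bound=3 product=14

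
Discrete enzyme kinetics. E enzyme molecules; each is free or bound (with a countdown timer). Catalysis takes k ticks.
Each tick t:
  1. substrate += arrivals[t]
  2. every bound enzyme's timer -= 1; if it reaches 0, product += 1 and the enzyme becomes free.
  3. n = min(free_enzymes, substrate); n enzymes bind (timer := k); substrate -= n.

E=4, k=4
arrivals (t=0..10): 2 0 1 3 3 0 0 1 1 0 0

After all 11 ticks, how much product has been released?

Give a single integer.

Answer: 7

Derivation:
t=0: arr=2 -> substrate=0 bound=2 product=0
t=1: arr=0 -> substrate=0 bound=2 product=0
t=2: arr=1 -> substrate=0 bound=3 product=0
t=3: arr=3 -> substrate=2 bound=4 product=0
t=4: arr=3 -> substrate=3 bound=4 product=2
t=5: arr=0 -> substrate=3 bound=4 product=2
t=6: arr=0 -> substrate=2 bound=4 product=3
t=7: arr=1 -> substrate=2 bound=4 product=4
t=8: arr=1 -> substrate=1 bound=4 product=6
t=9: arr=0 -> substrate=1 bound=4 product=6
t=10: arr=0 -> substrate=0 bound=4 product=7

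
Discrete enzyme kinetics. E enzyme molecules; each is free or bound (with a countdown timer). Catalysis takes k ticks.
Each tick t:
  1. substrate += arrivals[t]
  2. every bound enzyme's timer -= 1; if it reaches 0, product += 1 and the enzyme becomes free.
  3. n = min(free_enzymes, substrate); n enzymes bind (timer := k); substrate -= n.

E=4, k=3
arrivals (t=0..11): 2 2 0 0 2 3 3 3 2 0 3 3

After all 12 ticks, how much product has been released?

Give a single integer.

Answer: 12

Derivation:
t=0: arr=2 -> substrate=0 bound=2 product=0
t=1: arr=2 -> substrate=0 bound=4 product=0
t=2: arr=0 -> substrate=0 bound=4 product=0
t=3: arr=0 -> substrate=0 bound=2 product=2
t=4: arr=2 -> substrate=0 bound=2 product=4
t=5: arr=3 -> substrate=1 bound=4 product=4
t=6: arr=3 -> substrate=4 bound=4 product=4
t=7: arr=3 -> substrate=5 bound=4 product=6
t=8: arr=2 -> substrate=5 bound=4 product=8
t=9: arr=0 -> substrate=5 bound=4 product=8
t=10: arr=3 -> substrate=6 bound=4 product=10
t=11: arr=3 -> substrate=7 bound=4 product=12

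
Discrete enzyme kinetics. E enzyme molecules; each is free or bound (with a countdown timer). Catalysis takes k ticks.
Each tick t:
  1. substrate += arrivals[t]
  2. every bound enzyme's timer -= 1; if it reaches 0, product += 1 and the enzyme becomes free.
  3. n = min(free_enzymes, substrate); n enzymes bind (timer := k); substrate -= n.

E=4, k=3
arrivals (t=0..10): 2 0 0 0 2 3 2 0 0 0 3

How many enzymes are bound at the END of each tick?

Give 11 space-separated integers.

t=0: arr=2 -> substrate=0 bound=2 product=0
t=1: arr=0 -> substrate=0 bound=2 product=0
t=2: arr=0 -> substrate=0 bound=2 product=0
t=3: arr=0 -> substrate=0 bound=0 product=2
t=4: arr=2 -> substrate=0 bound=2 product=2
t=5: arr=3 -> substrate=1 bound=4 product=2
t=6: arr=2 -> substrate=3 bound=4 product=2
t=7: arr=0 -> substrate=1 bound=4 product=4
t=8: arr=0 -> substrate=0 bound=3 product=6
t=9: arr=0 -> substrate=0 bound=3 product=6
t=10: arr=3 -> substrate=0 bound=4 product=8

Answer: 2 2 2 0 2 4 4 4 3 3 4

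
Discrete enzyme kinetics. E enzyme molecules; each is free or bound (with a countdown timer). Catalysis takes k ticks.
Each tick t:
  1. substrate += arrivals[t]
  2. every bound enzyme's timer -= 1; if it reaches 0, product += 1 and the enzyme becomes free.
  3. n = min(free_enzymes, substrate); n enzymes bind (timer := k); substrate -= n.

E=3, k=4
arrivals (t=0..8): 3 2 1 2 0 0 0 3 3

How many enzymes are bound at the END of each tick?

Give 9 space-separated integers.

t=0: arr=3 -> substrate=0 bound=3 product=0
t=1: arr=2 -> substrate=2 bound=3 product=0
t=2: arr=1 -> substrate=3 bound=3 product=0
t=3: arr=2 -> substrate=5 bound=3 product=0
t=4: arr=0 -> substrate=2 bound=3 product=3
t=5: arr=0 -> substrate=2 bound=3 product=3
t=6: arr=0 -> substrate=2 bound=3 product=3
t=7: arr=3 -> substrate=5 bound=3 product=3
t=8: arr=3 -> substrate=5 bound=3 product=6

Answer: 3 3 3 3 3 3 3 3 3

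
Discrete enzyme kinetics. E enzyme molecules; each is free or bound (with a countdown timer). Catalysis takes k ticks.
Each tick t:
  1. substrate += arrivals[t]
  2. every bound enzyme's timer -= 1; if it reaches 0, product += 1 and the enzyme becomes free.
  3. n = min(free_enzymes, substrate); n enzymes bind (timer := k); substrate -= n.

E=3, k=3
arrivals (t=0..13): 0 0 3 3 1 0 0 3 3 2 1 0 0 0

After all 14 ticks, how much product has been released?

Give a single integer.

t=0: arr=0 -> substrate=0 bound=0 product=0
t=1: arr=0 -> substrate=0 bound=0 product=0
t=2: arr=3 -> substrate=0 bound=3 product=0
t=3: arr=3 -> substrate=3 bound=3 product=0
t=4: arr=1 -> substrate=4 bound=3 product=0
t=5: arr=0 -> substrate=1 bound=3 product=3
t=6: arr=0 -> substrate=1 bound=3 product=3
t=7: arr=3 -> substrate=4 bound=3 product=3
t=8: arr=3 -> substrate=4 bound=3 product=6
t=9: arr=2 -> substrate=6 bound=3 product=6
t=10: arr=1 -> substrate=7 bound=3 product=6
t=11: arr=0 -> substrate=4 bound=3 product=9
t=12: arr=0 -> substrate=4 bound=3 product=9
t=13: arr=0 -> substrate=4 bound=3 product=9

Answer: 9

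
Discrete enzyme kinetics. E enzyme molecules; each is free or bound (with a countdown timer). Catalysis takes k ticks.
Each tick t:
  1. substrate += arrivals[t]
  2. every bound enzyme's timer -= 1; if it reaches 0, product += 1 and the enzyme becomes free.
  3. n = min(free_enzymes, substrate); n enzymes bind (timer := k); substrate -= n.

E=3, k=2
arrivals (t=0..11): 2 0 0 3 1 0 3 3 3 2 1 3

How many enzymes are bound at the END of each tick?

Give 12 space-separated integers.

Answer: 2 2 0 3 3 1 3 3 3 3 3 3

Derivation:
t=0: arr=2 -> substrate=0 bound=2 product=0
t=1: arr=0 -> substrate=0 bound=2 product=0
t=2: arr=0 -> substrate=0 bound=0 product=2
t=3: arr=3 -> substrate=0 bound=3 product=2
t=4: arr=1 -> substrate=1 bound=3 product=2
t=5: arr=0 -> substrate=0 bound=1 product=5
t=6: arr=3 -> substrate=1 bound=3 product=5
t=7: arr=3 -> substrate=3 bound=3 product=6
t=8: arr=3 -> substrate=4 bound=3 product=8
t=9: arr=2 -> substrate=5 bound=3 product=9
t=10: arr=1 -> substrate=4 bound=3 product=11
t=11: arr=3 -> substrate=6 bound=3 product=12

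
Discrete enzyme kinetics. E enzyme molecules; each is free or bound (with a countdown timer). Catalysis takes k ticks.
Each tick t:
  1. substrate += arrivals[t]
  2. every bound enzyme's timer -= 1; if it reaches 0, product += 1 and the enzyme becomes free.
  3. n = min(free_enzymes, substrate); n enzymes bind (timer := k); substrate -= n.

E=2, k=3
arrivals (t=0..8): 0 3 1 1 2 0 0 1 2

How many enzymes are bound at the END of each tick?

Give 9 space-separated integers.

t=0: arr=0 -> substrate=0 bound=0 product=0
t=1: arr=3 -> substrate=1 bound=2 product=0
t=2: arr=1 -> substrate=2 bound=2 product=0
t=3: arr=1 -> substrate=3 bound=2 product=0
t=4: arr=2 -> substrate=3 bound=2 product=2
t=5: arr=0 -> substrate=3 bound=2 product=2
t=6: arr=0 -> substrate=3 bound=2 product=2
t=7: arr=1 -> substrate=2 bound=2 product=4
t=8: arr=2 -> substrate=4 bound=2 product=4

Answer: 0 2 2 2 2 2 2 2 2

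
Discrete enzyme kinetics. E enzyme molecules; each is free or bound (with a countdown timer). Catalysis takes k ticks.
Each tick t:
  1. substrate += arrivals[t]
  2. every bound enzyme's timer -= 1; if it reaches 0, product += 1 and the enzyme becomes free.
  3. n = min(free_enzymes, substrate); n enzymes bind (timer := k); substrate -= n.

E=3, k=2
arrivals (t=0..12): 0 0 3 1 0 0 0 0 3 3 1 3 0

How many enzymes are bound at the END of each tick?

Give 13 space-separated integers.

t=0: arr=0 -> substrate=0 bound=0 product=0
t=1: arr=0 -> substrate=0 bound=0 product=0
t=2: arr=3 -> substrate=0 bound=3 product=0
t=3: arr=1 -> substrate=1 bound=3 product=0
t=4: arr=0 -> substrate=0 bound=1 product=3
t=5: arr=0 -> substrate=0 bound=1 product=3
t=6: arr=0 -> substrate=0 bound=0 product=4
t=7: arr=0 -> substrate=0 bound=0 product=4
t=8: arr=3 -> substrate=0 bound=3 product=4
t=9: arr=3 -> substrate=3 bound=3 product=4
t=10: arr=1 -> substrate=1 bound=3 product=7
t=11: arr=3 -> substrate=4 bound=3 product=7
t=12: arr=0 -> substrate=1 bound=3 product=10

Answer: 0 0 3 3 1 1 0 0 3 3 3 3 3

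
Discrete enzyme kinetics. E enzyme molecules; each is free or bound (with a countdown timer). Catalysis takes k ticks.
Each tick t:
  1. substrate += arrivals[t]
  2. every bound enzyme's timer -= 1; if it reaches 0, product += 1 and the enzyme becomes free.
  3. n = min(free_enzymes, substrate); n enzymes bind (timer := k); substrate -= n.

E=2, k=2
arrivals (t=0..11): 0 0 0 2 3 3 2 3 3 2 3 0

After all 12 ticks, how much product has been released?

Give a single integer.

t=0: arr=0 -> substrate=0 bound=0 product=0
t=1: arr=0 -> substrate=0 bound=0 product=0
t=2: arr=0 -> substrate=0 bound=0 product=0
t=3: arr=2 -> substrate=0 bound=2 product=0
t=4: arr=3 -> substrate=3 bound=2 product=0
t=5: arr=3 -> substrate=4 bound=2 product=2
t=6: arr=2 -> substrate=6 bound=2 product=2
t=7: arr=3 -> substrate=7 bound=2 product=4
t=8: arr=3 -> substrate=10 bound=2 product=4
t=9: arr=2 -> substrate=10 bound=2 product=6
t=10: arr=3 -> substrate=13 bound=2 product=6
t=11: arr=0 -> substrate=11 bound=2 product=8

Answer: 8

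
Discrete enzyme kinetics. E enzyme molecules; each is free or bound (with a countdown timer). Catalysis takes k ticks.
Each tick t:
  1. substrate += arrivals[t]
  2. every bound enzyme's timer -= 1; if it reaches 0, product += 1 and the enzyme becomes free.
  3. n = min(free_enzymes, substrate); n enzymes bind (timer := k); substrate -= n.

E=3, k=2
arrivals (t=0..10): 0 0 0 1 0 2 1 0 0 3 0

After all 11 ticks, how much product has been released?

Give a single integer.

Answer: 4

Derivation:
t=0: arr=0 -> substrate=0 bound=0 product=0
t=1: arr=0 -> substrate=0 bound=0 product=0
t=2: arr=0 -> substrate=0 bound=0 product=0
t=3: arr=1 -> substrate=0 bound=1 product=0
t=4: arr=0 -> substrate=0 bound=1 product=0
t=5: arr=2 -> substrate=0 bound=2 product=1
t=6: arr=1 -> substrate=0 bound=3 product=1
t=7: arr=0 -> substrate=0 bound=1 product=3
t=8: arr=0 -> substrate=0 bound=0 product=4
t=9: arr=3 -> substrate=0 bound=3 product=4
t=10: arr=0 -> substrate=0 bound=3 product=4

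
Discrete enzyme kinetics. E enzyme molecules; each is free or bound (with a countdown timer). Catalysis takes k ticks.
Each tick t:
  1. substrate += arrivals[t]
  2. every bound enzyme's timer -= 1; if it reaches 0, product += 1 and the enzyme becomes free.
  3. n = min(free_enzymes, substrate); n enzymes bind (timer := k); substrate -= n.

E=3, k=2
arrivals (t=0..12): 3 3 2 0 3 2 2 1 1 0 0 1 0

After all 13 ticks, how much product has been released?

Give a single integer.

t=0: arr=3 -> substrate=0 bound=3 product=0
t=1: arr=3 -> substrate=3 bound=3 product=0
t=2: arr=2 -> substrate=2 bound=3 product=3
t=3: arr=0 -> substrate=2 bound=3 product=3
t=4: arr=3 -> substrate=2 bound=3 product=6
t=5: arr=2 -> substrate=4 bound=3 product=6
t=6: arr=2 -> substrate=3 bound=3 product=9
t=7: arr=1 -> substrate=4 bound=3 product=9
t=8: arr=1 -> substrate=2 bound=3 product=12
t=9: arr=0 -> substrate=2 bound=3 product=12
t=10: arr=0 -> substrate=0 bound=2 product=15
t=11: arr=1 -> substrate=0 bound=3 product=15
t=12: arr=0 -> substrate=0 bound=1 product=17

Answer: 17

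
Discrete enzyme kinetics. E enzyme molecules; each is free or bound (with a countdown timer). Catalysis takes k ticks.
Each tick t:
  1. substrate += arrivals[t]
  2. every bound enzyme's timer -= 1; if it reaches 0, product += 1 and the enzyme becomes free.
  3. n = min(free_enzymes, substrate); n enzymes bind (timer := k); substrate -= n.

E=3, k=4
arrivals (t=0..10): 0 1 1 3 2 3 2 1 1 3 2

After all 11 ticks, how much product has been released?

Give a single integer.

t=0: arr=0 -> substrate=0 bound=0 product=0
t=1: arr=1 -> substrate=0 bound=1 product=0
t=2: arr=1 -> substrate=0 bound=2 product=0
t=3: arr=3 -> substrate=2 bound=3 product=0
t=4: arr=2 -> substrate=4 bound=3 product=0
t=5: arr=3 -> substrate=6 bound=3 product=1
t=6: arr=2 -> substrate=7 bound=3 product=2
t=7: arr=1 -> substrate=7 bound=3 product=3
t=8: arr=1 -> substrate=8 bound=3 product=3
t=9: arr=3 -> substrate=10 bound=3 product=4
t=10: arr=2 -> substrate=11 bound=3 product=5

Answer: 5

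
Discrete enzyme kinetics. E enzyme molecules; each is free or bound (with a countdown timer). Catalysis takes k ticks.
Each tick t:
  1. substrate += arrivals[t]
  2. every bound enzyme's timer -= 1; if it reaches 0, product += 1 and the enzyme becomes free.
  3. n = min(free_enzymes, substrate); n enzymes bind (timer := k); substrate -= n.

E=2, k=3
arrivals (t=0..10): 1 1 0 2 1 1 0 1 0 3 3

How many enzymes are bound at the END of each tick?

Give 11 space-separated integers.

Answer: 1 2 2 2 2 2 2 2 2 2 2

Derivation:
t=0: arr=1 -> substrate=0 bound=1 product=0
t=1: arr=1 -> substrate=0 bound=2 product=0
t=2: arr=0 -> substrate=0 bound=2 product=0
t=3: arr=2 -> substrate=1 bound=2 product=1
t=4: arr=1 -> substrate=1 bound=2 product=2
t=5: arr=1 -> substrate=2 bound=2 product=2
t=6: arr=0 -> substrate=1 bound=2 product=3
t=7: arr=1 -> substrate=1 bound=2 product=4
t=8: arr=0 -> substrate=1 bound=2 product=4
t=9: arr=3 -> substrate=3 bound=2 product=5
t=10: arr=3 -> substrate=5 bound=2 product=6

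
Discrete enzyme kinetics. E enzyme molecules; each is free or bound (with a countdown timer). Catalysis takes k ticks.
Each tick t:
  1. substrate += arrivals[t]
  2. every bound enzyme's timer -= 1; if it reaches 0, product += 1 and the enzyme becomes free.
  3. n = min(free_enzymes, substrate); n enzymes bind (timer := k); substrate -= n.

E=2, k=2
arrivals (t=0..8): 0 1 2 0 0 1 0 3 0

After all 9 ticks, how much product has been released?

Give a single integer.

t=0: arr=0 -> substrate=0 bound=0 product=0
t=1: arr=1 -> substrate=0 bound=1 product=0
t=2: arr=2 -> substrate=1 bound=2 product=0
t=3: arr=0 -> substrate=0 bound=2 product=1
t=4: arr=0 -> substrate=0 bound=1 product=2
t=5: arr=1 -> substrate=0 bound=1 product=3
t=6: arr=0 -> substrate=0 bound=1 product=3
t=7: arr=3 -> substrate=1 bound=2 product=4
t=8: arr=0 -> substrate=1 bound=2 product=4

Answer: 4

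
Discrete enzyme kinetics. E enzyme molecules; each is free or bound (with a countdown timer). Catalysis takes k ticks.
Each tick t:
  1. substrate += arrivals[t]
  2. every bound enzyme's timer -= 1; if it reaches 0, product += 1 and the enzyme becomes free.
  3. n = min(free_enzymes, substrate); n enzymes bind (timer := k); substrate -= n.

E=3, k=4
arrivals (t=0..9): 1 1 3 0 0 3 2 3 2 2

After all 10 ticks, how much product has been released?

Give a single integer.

Answer: 5

Derivation:
t=0: arr=1 -> substrate=0 bound=1 product=0
t=1: arr=1 -> substrate=0 bound=2 product=0
t=2: arr=3 -> substrate=2 bound=3 product=0
t=3: arr=0 -> substrate=2 bound=3 product=0
t=4: arr=0 -> substrate=1 bound=3 product=1
t=5: arr=3 -> substrate=3 bound=3 product=2
t=6: arr=2 -> substrate=4 bound=3 product=3
t=7: arr=3 -> substrate=7 bound=3 product=3
t=8: arr=2 -> substrate=8 bound=3 product=4
t=9: arr=2 -> substrate=9 bound=3 product=5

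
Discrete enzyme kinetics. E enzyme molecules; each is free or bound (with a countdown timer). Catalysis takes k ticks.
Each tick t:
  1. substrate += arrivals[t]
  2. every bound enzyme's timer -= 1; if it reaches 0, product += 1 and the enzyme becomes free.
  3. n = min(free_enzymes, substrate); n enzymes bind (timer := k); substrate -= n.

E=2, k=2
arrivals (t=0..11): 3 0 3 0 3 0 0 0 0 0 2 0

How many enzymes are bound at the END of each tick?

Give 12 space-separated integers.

t=0: arr=3 -> substrate=1 bound=2 product=0
t=1: arr=0 -> substrate=1 bound=2 product=0
t=2: arr=3 -> substrate=2 bound=2 product=2
t=3: arr=0 -> substrate=2 bound=2 product=2
t=4: arr=3 -> substrate=3 bound=2 product=4
t=5: arr=0 -> substrate=3 bound=2 product=4
t=6: arr=0 -> substrate=1 bound=2 product=6
t=7: arr=0 -> substrate=1 bound=2 product=6
t=8: arr=0 -> substrate=0 bound=1 product=8
t=9: arr=0 -> substrate=0 bound=1 product=8
t=10: arr=2 -> substrate=0 bound=2 product=9
t=11: arr=0 -> substrate=0 bound=2 product=9

Answer: 2 2 2 2 2 2 2 2 1 1 2 2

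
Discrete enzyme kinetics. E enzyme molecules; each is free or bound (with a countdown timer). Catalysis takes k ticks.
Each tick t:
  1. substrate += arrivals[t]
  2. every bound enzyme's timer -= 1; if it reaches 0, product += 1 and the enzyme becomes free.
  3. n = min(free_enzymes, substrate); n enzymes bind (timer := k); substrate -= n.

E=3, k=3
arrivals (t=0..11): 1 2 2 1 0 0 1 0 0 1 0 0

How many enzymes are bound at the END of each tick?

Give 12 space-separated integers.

Answer: 1 3 3 3 3 3 3 1 1 1 1 1

Derivation:
t=0: arr=1 -> substrate=0 bound=1 product=0
t=1: arr=2 -> substrate=0 bound=3 product=0
t=2: arr=2 -> substrate=2 bound=3 product=0
t=3: arr=1 -> substrate=2 bound=3 product=1
t=4: arr=0 -> substrate=0 bound=3 product=3
t=5: arr=0 -> substrate=0 bound=3 product=3
t=6: arr=1 -> substrate=0 bound=3 product=4
t=7: arr=0 -> substrate=0 bound=1 product=6
t=8: arr=0 -> substrate=0 bound=1 product=6
t=9: arr=1 -> substrate=0 bound=1 product=7
t=10: arr=0 -> substrate=0 bound=1 product=7
t=11: arr=0 -> substrate=0 bound=1 product=7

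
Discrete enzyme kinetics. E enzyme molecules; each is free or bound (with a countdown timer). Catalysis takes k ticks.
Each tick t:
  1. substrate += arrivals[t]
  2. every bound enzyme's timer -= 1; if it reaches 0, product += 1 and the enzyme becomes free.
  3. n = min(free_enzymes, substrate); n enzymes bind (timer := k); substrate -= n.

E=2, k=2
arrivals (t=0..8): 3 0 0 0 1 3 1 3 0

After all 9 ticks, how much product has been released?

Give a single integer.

t=0: arr=3 -> substrate=1 bound=2 product=0
t=1: arr=0 -> substrate=1 bound=2 product=0
t=2: arr=0 -> substrate=0 bound=1 product=2
t=3: arr=0 -> substrate=0 bound=1 product=2
t=4: arr=1 -> substrate=0 bound=1 product=3
t=5: arr=3 -> substrate=2 bound=2 product=3
t=6: arr=1 -> substrate=2 bound=2 product=4
t=7: arr=3 -> substrate=4 bound=2 product=5
t=8: arr=0 -> substrate=3 bound=2 product=6

Answer: 6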